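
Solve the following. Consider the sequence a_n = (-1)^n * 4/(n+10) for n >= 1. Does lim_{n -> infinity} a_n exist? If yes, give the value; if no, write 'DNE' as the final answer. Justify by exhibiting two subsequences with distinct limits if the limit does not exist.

Examine the behaviour of a_n along subsequences.
Even-n subsequence a_{2k} = 4/(2k+10) -> 0. Odd-n subsequence a_{2k+1} = -4/(2k+11) -> 0. Both tend to 0, which suggests the limit is 0; verify directly.
|a_n - 0| = 4/(n+10) < 4/n for every n >= 1.
Given epsilon > 0, choose a positive integer N > 4/epsilon. Then for all n >= N, |a_n| < 4/n <= 4/N < epsilon.
So by the definition of the limit, lim a_n exists and equals 0.

0


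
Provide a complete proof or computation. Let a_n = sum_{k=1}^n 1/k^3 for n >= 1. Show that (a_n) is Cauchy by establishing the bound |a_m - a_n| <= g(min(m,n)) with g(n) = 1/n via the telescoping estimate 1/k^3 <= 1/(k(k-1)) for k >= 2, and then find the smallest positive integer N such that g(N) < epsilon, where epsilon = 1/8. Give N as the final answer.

For m > n >= 1: |a_m - a_n| = sum_{k=n+1}^m 1/k^3.
Use 1/k^3 <= 1/(k(k-1)) = 1/(k-1) - 1/k for k >= 2 (which holds since k^3 >= k^2 >= k(k-1) for k >= 2):
sum_{k=n+1}^m 1/k^3 <= sum_{k=n+1}^m (1/(k-1) - 1/k) = 1/n - 1/m <= 1/n.
By symmetry the same bound holds with n,m swapped, so |a_m - a_n| <= 1/min(m,n) = g(min(m,n)). Since g(n) -> 0, (a_n) is Cauchy.
Now solve g(N) < 1/8: 1/N < 1/8 <=> N > 1/(1/8) = 8.
The smallest integer strictly greater than 8 is N = 9.
Check: g(9) = 1/9 < 1/8; g(8) = 1/8 >= 1/8. So N = 9.

9


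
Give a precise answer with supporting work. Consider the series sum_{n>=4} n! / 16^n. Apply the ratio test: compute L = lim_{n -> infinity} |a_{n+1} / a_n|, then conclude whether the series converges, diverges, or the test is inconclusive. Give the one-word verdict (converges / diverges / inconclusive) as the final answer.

Let a_n denote the general term. Form the ratio a_{n+1}/a_n and simplify:
a_{n+1}/a_n = n/16 + 1/16
Take the limit as n -> infinity: L = infinity.
Since L = infinity > 1 (or L = infinity), the ratio test implies the series diverges.

diverges


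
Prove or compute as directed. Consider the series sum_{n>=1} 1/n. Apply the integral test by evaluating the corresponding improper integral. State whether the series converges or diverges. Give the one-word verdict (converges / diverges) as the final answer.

Let f(x) = 1/x. Then f is positive, continuous, and decreasing on [1, infinity), so the integral test applies.
Compute the improper integral int_{1}^infinity f(x) dx:
  antiderivative F(x) = log(x).
  As x -> infinity, log(x) -> infinity.
  So int = infinity - log(1) = infinity. By the integral test, the series diverges.

diverges


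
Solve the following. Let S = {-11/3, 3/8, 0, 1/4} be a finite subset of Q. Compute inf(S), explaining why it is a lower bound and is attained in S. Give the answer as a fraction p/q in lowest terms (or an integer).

S is finite, so inf(S) = min(S).
Sorted increasing:
-11/3, 0, 1/4, 3/8
The extremum is -11/3.
For every x in S, x >= -11/3. And -11/3 is in S, so it is attained.
Therefore inf(S) = -11/3.

-11/3


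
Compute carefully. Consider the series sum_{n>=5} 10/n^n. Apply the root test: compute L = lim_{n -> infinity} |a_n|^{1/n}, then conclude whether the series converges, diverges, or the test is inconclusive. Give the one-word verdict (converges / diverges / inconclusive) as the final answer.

Let a_n denote the general term. Form |a_n|^(1/n) and simplify:
|a_n|^(1/n) = 10^(1/n)/n
Take the limit as n -> infinity: L = 0.
Since L = 0 < 1, the root test implies convergence.

converges


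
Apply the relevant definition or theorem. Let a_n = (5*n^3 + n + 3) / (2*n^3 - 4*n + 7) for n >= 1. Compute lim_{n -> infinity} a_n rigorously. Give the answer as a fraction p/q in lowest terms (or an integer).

Divide numerator and denominator by n^3, the highest power:
numerator / n^3 = 5 + n^(-2) + 3/n^3
denominator / n^3 = 2 - 4/n^2 + 7/n^3
As n -> infinity, all terms of the form c/n^k (k >= 1) tend to 0.
So numerator / n^3 -> 5 and denominator / n^3 -> 2.
Therefore lim a_n = 5/2.

5/2


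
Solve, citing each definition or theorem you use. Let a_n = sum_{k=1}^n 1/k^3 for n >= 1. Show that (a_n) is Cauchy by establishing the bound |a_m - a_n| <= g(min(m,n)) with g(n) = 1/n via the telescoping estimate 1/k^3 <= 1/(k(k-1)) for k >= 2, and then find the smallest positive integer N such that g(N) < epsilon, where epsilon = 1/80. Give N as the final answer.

For m > n >= 1: |a_m - a_n| = sum_{k=n+1}^m 1/k^3.
Use 1/k^3 <= 1/(k(k-1)) = 1/(k-1) - 1/k for k >= 2 (which holds since k^3 >= k^2 >= k(k-1) for k >= 2):
sum_{k=n+1}^m 1/k^3 <= sum_{k=n+1}^m (1/(k-1) - 1/k) = 1/n - 1/m <= 1/n.
By symmetry the same bound holds with n,m swapped, so |a_m - a_n| <= 1/min(m,n) = g(min(m,n)). Since g(n) -> 0, (a_n) is Cauchy.
Now solve g(N) < 1/80: 1/N < 1/80 <=> N > 1/(1/80) = 80.
The smallest integer strictly greater than 80 is N = 81.
Check: g(81) = 1/81 < 1/80; g(80) = 1/80 >= 1/80. So N = 81.

81


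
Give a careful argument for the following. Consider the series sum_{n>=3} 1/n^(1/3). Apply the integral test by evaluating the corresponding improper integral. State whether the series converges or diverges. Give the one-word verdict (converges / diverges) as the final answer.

Let f(x) = x^(-1/3). Then f is positive, continuous, and decreasing on [3, infinity), so the integral test applies.
Compute the improper integral int_{3}^infinity f(x) dx:
  antiderivative F(x) = 3*x^(2/3)/2.
  As x -> infinity, F(x) -> infinity (since p = 1/3 < 1).
  So the integral diverges. By the integral test, the series diverges.

diverges


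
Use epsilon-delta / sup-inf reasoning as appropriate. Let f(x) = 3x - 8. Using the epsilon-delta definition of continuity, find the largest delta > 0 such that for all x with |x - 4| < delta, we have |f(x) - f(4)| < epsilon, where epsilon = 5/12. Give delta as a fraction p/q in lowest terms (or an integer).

We compute f(4) = 3*(4) - 8 = 4.
|f(x) - f(4)| = |3x - 8 - (4)| = |3(x - 4)| = 3|x - 4|.
We need 3|x - 4| < 5/12, i.e. |x - 4| < 5/12 / 3 = 5/36.
So any delta <= 5/36 works. Conversely, if delta > 5/36, then x = 4 + 5/36 satisfies |x - 4| = 5/36 < delta but |f(x) - f(4)| = 3 * 5/36 = 5/12, which is not < 5/12; so no larger delta works.
Hence the largest such delta is 5/36.

5/36


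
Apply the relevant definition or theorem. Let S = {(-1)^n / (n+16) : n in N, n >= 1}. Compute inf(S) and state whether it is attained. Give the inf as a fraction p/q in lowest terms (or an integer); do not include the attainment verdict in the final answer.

Analysis:
- Values: -1/17, 1/18, -1/19, 1/20, -1/21, ...
- Positive terms (even n): 1/(2+16), 1/(4+16), ... decreasing -> max = 1/18 (n=2).
- Negative terms (odd n): -1/(1+16), -1/(3+16), ... increasing -> min = -1/17 (n=1).
- So sup = 1/18 (attained at n=2); inf = -1/17 (attained at n=1).
Conclusion: inf(S) = -1/17, attained in S.

-1/17


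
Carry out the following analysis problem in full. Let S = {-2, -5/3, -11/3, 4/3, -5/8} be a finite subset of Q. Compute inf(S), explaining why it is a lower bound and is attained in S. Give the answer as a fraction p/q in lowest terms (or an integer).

S is finite, so inf(S) = min(S).
Sorted increasing:
-11/3, -2, -5/3, -5/8, 4/3
The extremum is -11/3.
For every x in S, x >= -11/3. And -11/3 is in S, so it is attained.
Therefore inf(S) = -11/3.

-11/3


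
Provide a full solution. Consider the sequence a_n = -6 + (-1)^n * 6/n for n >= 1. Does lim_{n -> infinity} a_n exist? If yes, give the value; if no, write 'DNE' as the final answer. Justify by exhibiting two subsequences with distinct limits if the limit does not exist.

Examine the behaviour of a_n along subsequences.
Even-n subsequence a_{2k} = -6 + 6/(2k) -> -6. Odd-n subsequence a_{2k+1} = -6 - 6/(2k+1) -> -6. Both tend to -6, which suggests the limit is -6; verify directly.
|a_n - (-6)| = |(-1)^n * 6/n| = 6/n for every n >= 1.
Given epsilon > 0, choose a positive integer N > 6/epsilon. Then for all n >= N, |a_n - (-6)| = 6/n <= 6/N < epsilon.
So by the definition of the limit, lim a_n exists and equals -6.

-6


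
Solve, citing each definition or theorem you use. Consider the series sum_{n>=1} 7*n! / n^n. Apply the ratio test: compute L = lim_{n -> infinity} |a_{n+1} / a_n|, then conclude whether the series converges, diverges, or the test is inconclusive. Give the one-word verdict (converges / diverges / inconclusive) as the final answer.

Let a_n denote the general term. Form the ratio a_{n+1}/a_n and simplify:
a_{n+1}/a_n = (n/(n + 1))^n
Take the limit as n -> infinity: L = exp(-1).
Since L = exp(-1) < 1, the ratio test implies the series converges.

converges


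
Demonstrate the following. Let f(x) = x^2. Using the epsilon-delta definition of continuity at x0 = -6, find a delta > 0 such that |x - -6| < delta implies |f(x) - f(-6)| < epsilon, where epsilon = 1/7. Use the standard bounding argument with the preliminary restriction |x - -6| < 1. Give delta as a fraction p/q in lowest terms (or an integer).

Factor: |x^2 - (-6)^2| = |x - -6| * |x + -6|.
Impose |x - -6| < 1 first. Then |x + -6| = |(x - -6) + 2*(-6)| <= |x - -6| + 2*|-6| < 1 + 12 = 13.
So |x^2 - (-6)^2| < delta * 13.
We need delta * 13 <= 1/7, i.e. delta <= 1/7/13 = 1/91.
Since 1/91 < 1, this is tighter than 1; take delta = 1/91.
So delta = 1/91 works.

1/91


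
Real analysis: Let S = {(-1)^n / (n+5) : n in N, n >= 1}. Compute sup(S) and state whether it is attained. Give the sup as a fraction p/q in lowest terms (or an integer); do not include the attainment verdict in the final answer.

Analysis:
- Values: -1/6, 1/7, -1/8, 1/9, -1/10, ...
- Positive terms (even n): 1/(2+5), 1/(4+5), ... decreasing -> max = 1/7 (n=2).
- Negative terms (odd n): -1/(1+5), -1/(3+5), ... increasing -> min = -1/6 (n=1).
- So sup = 1/7 (attained at n=2); inf = -1/6 (attained at n=1).
Conclusion: sup(S) = 1/7, attained in S.

1/7


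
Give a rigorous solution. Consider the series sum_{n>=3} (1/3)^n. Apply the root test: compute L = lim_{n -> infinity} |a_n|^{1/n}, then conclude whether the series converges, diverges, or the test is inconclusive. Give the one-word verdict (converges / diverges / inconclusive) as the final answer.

Let a_n denote the general term. Form |a_n|^(1/n) and simplify:
|a_n|^(1/n) = 1/3
Take the limit as n -> infinity: L = 1/3.
Since L = 1/3 < 1, the root test implies convergence.

converges


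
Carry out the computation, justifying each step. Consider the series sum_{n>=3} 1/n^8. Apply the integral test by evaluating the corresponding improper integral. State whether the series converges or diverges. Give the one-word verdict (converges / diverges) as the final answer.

Let f(x) = x^(-8). Then f is positive, continuous, and decreasing on [3, infinity), so the integral test applies.
Compute the improper integral int_{3}^infinity f(x) dx:
  antiderivative F(x) = -1/(7*x^7).
  As x -> infinity, F(x) -> 0 (since p = 8 > 1).
  So int = F(infinity) - F(3) = 0 - (-1/15309) = 1/15309.
  Finite, so by the integral test, the series converges.

converges


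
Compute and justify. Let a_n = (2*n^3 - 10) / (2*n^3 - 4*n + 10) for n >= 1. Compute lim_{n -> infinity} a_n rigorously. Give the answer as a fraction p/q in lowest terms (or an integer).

Divide numerator and denominator by n^3, the highest power:
numerator / n^3 = 2 - 10/n^3
denominator / n^3 = 2 - 4/n^2 + 10/n^3
As n -> infinity, all terms of the form c/n^k (k >= 1) tend to 0.
So numerator / n^3 -> 2 and denominator / n^3 -> 2.
Therefore lim a_n = 1.

1


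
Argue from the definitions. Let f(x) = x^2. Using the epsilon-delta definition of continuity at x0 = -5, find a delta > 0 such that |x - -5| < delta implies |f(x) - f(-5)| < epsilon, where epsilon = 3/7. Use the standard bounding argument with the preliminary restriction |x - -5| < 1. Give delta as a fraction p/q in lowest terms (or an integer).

Factor: |x^2 - (-5)^2| = |x - -5| * |x + -5|.
Impose |x - -5| < 1 first. Then |x + -5| = |(x - -5) + 2*(-5)| <= |x - -5| + 2*|-5| < 1 + 10 = 11.
So |x^2 - (-5)^2| < delta * 11.
We need delta * 11 <= 3/7, i.e. delta <= 3/7/11 = 3/77.
Since 3/77 < 1, this is tighter than 1; take delta = 3/77.
So delta = 3/77 works.

3/77


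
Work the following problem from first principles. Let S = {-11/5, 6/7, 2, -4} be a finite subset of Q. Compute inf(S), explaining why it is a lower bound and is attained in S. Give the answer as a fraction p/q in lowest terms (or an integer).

S is finite, so inf(S) = min(S).
Sorted increasing:
-4, -11/5, 6/7, 2
The extremum is -4.
For every x in S, x >= -4. And -4 is in S, so it is attained.
Therefore inf(S) = -4.

-4


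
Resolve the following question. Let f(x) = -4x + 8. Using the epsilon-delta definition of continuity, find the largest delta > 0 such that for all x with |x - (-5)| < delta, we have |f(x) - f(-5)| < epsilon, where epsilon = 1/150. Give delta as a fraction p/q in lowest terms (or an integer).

We compute f(-5) = -4*(-5) + 8 = 28.
|f(x) - f(-5)| = |-4x + 8 - (28)| = |-4(x - (-5))| = 4|x - (-5)|.
We need 4|x - (-5)| < 1/150, i.e. |x - (-5)| < 1/150 / 4 = 1/600.
So any delta <= 1/600 works. Conversely, if delta > 1/600, then x = -5 + 1/600 satisfies |x - (-5)| = 1/600 < delta but |f(x) - f(-5)| = 4 * 1/600 = 1/150, which is not < 1/150; so no larger delta works.
Hence the largest such delta is 1/600.

1/600


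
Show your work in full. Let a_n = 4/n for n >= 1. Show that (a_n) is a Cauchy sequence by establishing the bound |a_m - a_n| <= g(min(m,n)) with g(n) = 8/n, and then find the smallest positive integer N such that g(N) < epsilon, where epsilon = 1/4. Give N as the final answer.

For any m, n >= 1, by the triangle inequality:
|a_m - a_n| = |4/m - 4/n| <= 4*1/m + 4*1/n <= 8/min(m,n).
So g(n) = 8/n bounds the Cauchy difference. Since g(n) -> 0, (a_n) is Cauchy.
Now solve g(N) < 1/4: 8/N < 1/4 <=> N > 8 / (1/4) = 32.
The smallest integer strictly greater than 32 is N = 33.
Check: g(33) = 8/33 = 8/33 < 1/4; g(32) = 1/4 >= 1/4. So N = 33.

33


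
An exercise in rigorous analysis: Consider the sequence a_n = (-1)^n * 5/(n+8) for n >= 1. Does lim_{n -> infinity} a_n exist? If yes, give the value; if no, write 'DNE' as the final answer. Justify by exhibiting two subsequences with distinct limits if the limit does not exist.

Examine the behaviour of a_n along subsequences.
Even-n subsequence a_{2k} = 5/(2k+8) -> 0. Odd-n subsequence a_{2k+1} = -5/(2k+9) -> 0. Both tend to 0, which suggests the limit is 0; verify directly.
|a_n - 0| = 5/(n+8) < 5/n for every n >= 1.
Given epsilon > 0, choose a positive integer N > 5/epsilon. Then for all n >= N, |a_n| < 5/n <= 5/N < epsilon.
So by the definition of the limit, lim a_n exists and equals 0.

0


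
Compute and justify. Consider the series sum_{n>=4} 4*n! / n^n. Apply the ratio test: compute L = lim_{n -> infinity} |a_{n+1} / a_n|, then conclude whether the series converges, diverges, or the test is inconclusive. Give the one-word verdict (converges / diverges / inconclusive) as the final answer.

Let a_n denote the general term. Form the ratio a_{n+1}/a_n and simplify:
a_{n+1}/a_n = (n/(n + 1))^n
Take the limit as n -> infinity: L = exp(-1).
Since L = exp(-1) < 1, the ratio test implies the series converges.

converges


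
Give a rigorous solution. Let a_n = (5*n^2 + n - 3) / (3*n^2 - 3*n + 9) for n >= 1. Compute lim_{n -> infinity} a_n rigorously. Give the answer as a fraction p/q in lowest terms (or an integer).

Divide numerator and denominator by n^2, the highest power:
numerator / n^2 = 5 + 1/n - 3/n^2
denominator / n^2 = 3 - 3/n + 9/n^2
As n -> infinity, all terms of the form c/n^k (k >= 1) tend to 0.
So numerator / n^2 -> 5 and denominator / n^2 -> 3.
Therefore lim a_n = 5/3.

5/3


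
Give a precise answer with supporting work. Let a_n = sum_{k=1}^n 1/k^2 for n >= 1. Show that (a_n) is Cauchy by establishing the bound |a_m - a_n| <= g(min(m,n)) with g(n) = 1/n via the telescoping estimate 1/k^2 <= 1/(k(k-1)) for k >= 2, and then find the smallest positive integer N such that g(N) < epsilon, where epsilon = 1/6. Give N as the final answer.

For m > n >= 1: |a_m - a_n| = sum_{k=n+1}^m 1/k^2.
Use 1/k^2 <= 1/(k(k-1)) = 1/(k-1) - 1/k for k >= 2:
sum_{k=n+1}^m 1/k^2 <= sum_{k=n+1}^m (1/(k-1) - 1/k) = 1/n - 1/m <= 1/n.
By symmetry the same bound holds with n,m swapped, so |a_m - a_n| <= 1/min(m,n) = g(min(m,n)). Since g(n) -> 0, (a_n) is Cauchy.
Now solve g(N) < 1/6: 1/N < 1/6 <=> N > 1/(1/6) = 6.
The smallest integer strictly greater than 6 is N = 7.
Check: g(7) = 1/7 < 1/6; g(6) = 1/6 >= 1/6. So N = 7.

7


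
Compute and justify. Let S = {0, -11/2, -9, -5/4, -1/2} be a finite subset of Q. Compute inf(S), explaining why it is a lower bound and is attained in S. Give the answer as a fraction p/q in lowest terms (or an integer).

S is finite, so inf(S) = min(S).
Sorted increasing:
-9, -11/2, -5/4, -1/2, 0
The extremum is -9.
For every x in S, x >= -9. And -9 is in S, so it is attained.
Therefore inf(S) = -9.

-9


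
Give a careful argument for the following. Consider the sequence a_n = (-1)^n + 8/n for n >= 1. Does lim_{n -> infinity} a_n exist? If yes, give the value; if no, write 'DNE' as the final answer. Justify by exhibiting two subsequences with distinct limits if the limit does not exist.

Examine the behaviour of a_n along subsequences.
a_{2k} = 1 + 8/(2k) -> 1. a_{2k+1} = -1 + 8/(2k+1) -> -1.
Since these two subsequential limits are 1 and -1, distinct, the full sequence cannot converge (a convergent sequence has all subsequences tending to the same limit). So lim a_n does not exist.

DNE


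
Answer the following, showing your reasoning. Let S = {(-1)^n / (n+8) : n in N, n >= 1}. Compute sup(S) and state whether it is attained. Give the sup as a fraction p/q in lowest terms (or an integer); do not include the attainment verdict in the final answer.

Analysis:
- Values: -1/9, 1/10, -1/11, 1/12, -1/13, ...
- Positive terms (even n): 1/(2+8), 1/(4+8), ... decreasing -> max = 1/10 (n=2).
- Negative terms (odd n): -1/(1+8), -1/(3+8), ... increasing -> min = -1/9 (n=1).
- So sup = 1/10 (attained at n=2); inf = -1/9 (attained at n=1).
Conclusion: sup(S) = 1/10, attained in S.

1/10


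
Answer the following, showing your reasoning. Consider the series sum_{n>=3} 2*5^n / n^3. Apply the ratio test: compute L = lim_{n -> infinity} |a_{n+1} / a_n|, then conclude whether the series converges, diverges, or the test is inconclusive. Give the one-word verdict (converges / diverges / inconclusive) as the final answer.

Let a_n denote the general term. Form the ratio a_{n+1}/a_n and simplify:
a_{n+1}/a_n = 5*n^3/(n + 1)^3
Take the limit as n -> infinity: L = 5.
Since L = 5 > 1 (or L = infinity), the ratio test implies the series diverges.

diverges


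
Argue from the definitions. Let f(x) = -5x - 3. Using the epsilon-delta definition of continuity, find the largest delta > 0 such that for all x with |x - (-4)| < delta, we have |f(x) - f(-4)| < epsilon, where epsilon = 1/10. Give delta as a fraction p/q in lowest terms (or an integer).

We compute f(-4) = -5*(-4) - 3 = 17.
|f(x) - f(-4)| = |-5x - 3 - (17)| = |-5(x - (-4))| = 5|x - (-4)|.
We need 5|x - (-4)| < 1/10, i.e. |x - (-4)| < 1/10 / 5 = 1/50.
So any delta <= 1/50 works. Conversely, if delta > 1/50, then x = -4 + 1/50 satisfies |x - (-4)| = 1/50 < delta but |f(x) - f(-4)| = 5 * 1/50 = 1/10, which is not < 1/10; so no larger delta works.
Hence the largest such delta is 1/50.

1/50


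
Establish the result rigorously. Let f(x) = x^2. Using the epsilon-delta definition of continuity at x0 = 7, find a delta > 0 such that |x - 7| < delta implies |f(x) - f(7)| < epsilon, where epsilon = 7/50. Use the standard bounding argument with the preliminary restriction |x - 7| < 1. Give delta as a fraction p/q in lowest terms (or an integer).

Factor: |x^2 - (7)^2| = |x - 7| * |x + 7|.
Impose |x - 7| < 1 first. Then |x + 7| = |(x - 7) + 2*(7)| <= |x - 7| + 2*|7| < 1 + 14 = 15.
So |x^2 - (7)^2| < delta * 15.
We need delta * 15 <= 7/50, i.e. delta <= 7/50/15 = 7/750.
Since 7/750 < 1, this is tighter than 1; take delta = 7/750.
So delta = 7/750 works.

7/750


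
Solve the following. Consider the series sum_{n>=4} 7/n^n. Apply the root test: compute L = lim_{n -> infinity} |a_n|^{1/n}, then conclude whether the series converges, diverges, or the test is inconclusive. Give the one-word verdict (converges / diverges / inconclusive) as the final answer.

Let a_n denote the general term. Form |a_n|^(1/n) and simplify:
|a_n|^(1/n) = 7^(1/n)/n
Take the limit as n -> infinity: L = 0.
Since L = 0 < 1, the root test implies convergence.

converges


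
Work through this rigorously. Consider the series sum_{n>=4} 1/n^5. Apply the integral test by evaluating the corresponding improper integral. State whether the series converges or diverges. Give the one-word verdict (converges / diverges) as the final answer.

Let f(x) = x^(-5). Then f is positive, continuous, and decreasing on [4, infinity), so the integral test applies.
Compute the improper integral int_{4}^infinity f(x) dx:
  antiderivative F(x) = -1/(4*x^4).
  As x -> infinity, F(x) -> 0 (since p = 5 > 1).
  So int = F(infinity) - F(4) = 0 - (-1/1024) = 1/1024.
  Finite, so by the integral test, the series converges.

converges


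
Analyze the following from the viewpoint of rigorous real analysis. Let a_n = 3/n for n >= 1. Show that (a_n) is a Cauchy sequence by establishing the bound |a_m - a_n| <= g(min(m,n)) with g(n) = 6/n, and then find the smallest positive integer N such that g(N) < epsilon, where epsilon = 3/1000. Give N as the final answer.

For any m, n >= 1, by the triangle inequality:
|a_m - a_n| = |3/m - 3/n| <= 3*1/m + 3*1/n <= 6/min(m,n).
So g(n) = 6/n bounds the Cauchy difference. Since g(n) -> 0, (a_n) is Cauchy.
Now solve g(N) < 3/1000: 6/N < 3/1000 <=> N > 6 / (3/1000) = 2000.
The smallest integer strictly greater than 2000 is N = 2001.
Check: g(2001) = 6/2001 = 2/667 < 3/1000; g(2000) = 3/1000 >= 3/1000. So N = 2001.

2001


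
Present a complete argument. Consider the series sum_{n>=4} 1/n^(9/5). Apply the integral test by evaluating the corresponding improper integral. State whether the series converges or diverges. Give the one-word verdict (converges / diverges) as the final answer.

Let f(x) = x^(-9/5). Then f is positive, continuous, and decreasing on [4, infinity), so the integral test applies.
Compute the improper integral int_{4}^infinity f(x) dx:
  antiderivative F(x) = -5/(4*x^(4/5)).
  As x -> infinity, F(x) -> 0 (since p = 9/5 > 1).
  So int = F(infinity) - F(4) = 0 - (-5*2^(2/5)/16) = 5*2^(2/5)/16.
  Finite, so by the integral test, the series converges.

converges


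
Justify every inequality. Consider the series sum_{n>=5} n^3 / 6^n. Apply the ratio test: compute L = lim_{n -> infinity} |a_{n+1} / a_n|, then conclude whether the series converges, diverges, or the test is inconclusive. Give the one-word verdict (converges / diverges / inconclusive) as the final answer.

Let a_n denote the general term. Form the ratio a_{n+1}/a_n and simplify:
a_{n+1}/a_n = (n + 1)^3/(6*n^3)
Take the limit as n -> infinity: L = 1/6.
Since L = 1/6 < 1, the ratio test implies the series converges.

converges


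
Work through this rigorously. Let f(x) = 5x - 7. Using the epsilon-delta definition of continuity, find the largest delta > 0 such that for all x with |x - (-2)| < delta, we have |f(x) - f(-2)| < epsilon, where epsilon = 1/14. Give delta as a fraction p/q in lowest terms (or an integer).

We compute f(-2) = 5*(-2) - 7 = -17.
|f(x) - f(-2)| = |5x - 7 - (-17)| = |5(x - (-2))| = 5|x - (-2)|.
We need 5|x - (-2)| < 1/14, i.e. |x - (-2)| < 1/14 / 5 = 1/70.
So any delta <= 1/70 works. Conversely, if delta > 1/70, then x = -2 + 1/70 satisfies |x - (-2)| = 1/70 < delta but |f(x) - f(-2)| = 5 * 1/70 = 1/14, which is not < 1/14; so no larger delta works.
Hence the largest such delta is 1/70.

1/70


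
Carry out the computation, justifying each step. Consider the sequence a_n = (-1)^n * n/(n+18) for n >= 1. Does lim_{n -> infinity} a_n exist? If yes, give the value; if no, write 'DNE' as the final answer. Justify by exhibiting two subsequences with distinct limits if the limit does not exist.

Examine the behaviour of a_n along subsequences.
a_{2k} = 2k/(2k+18) -> 1. a_{2k+1} = -(2k+1)/(2k+19) -> -1.
Since these two subsequential limits are 1 and -1, distinct, the full sequence cannot converge (a convergent sequence has all subsequences tending to the same limit). So lim a_n does not exist.

DNE


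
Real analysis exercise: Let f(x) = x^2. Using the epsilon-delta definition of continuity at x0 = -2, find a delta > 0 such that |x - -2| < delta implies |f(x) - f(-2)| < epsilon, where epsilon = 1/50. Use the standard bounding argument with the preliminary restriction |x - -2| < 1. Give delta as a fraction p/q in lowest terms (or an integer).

Factor: |x^2 - (-2)^2| = |x - -2| * |x + -2|.
Impose |x - -2| < 1 first. Then |x + -2| = |(x - -2) + 2*(-2)| <= |x - -2| + 2*|-2| < 1 + 4 = 5.
So |x^2 - (-2)^2| < delta * 5.
We need delta * 5 <= 1/50, i.e. delta <= 1/50/5 = 1/250.
Since 1/250 < 1, this is tighter than 1; take delta = 1/250.
So delta = 1/250 works.

1/250


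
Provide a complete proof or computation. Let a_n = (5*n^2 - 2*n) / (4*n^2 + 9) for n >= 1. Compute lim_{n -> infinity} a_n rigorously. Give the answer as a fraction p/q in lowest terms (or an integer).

Divide numerator and denominator by n^2, the highest power:
numerator / n^2 = 5 - 2/n
denominator / n^2 = 4 + 9/n^2
As n -> infinity, all terms of the form c/n^k (k >= 1) tend to 0.
So numerator / n^2 -> 5 and denominator / n^2 -> 4.
Therefore lim a_n = 5/4.

5/4


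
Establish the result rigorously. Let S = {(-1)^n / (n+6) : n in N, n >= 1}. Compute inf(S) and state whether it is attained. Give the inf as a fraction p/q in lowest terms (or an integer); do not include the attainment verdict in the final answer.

Analysis:
- Values: -1/7, 1/8, -1/9, 1/10, -1/11, ...
- Positive terms (even n): 1/(2+6), 1/(4+6), ... decreasing -> max = 1/8 (n=2).
- Negative terms (odd n): -1/(1+6), -1/(3+6), ... increasing -> min = -1/7 (n=1).
- So sup = 1/8 (attained at n=2); inf = -1/7 (attained at n=1).
Conclusion: inf(S) = -1/7, attained in S.

-1/7


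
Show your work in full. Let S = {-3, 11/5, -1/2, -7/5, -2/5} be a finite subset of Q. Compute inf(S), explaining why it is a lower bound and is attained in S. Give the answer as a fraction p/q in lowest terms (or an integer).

S is finite, so inf(S) = min(S).
Sorted increasing:
-3, -7/5, -1/2, -2/5, 11/5
The extremum is -3.
For every x in S, x >= -3. And -3 is in S, so it is attained.
Therefore inf(S) = -3.

-3


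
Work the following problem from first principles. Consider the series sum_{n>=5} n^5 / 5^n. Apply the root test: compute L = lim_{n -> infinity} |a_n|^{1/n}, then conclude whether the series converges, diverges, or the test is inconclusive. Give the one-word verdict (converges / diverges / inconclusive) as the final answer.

Let a_n denote the general term. Form |a_n|^(1/n) and simplify:
|a_n|^(1/n) = n^(5/n)/5
Take the limit as n -> infinity: L = 1/5.
Since L = 1/5 < 1, the root test implies convergence.

converges


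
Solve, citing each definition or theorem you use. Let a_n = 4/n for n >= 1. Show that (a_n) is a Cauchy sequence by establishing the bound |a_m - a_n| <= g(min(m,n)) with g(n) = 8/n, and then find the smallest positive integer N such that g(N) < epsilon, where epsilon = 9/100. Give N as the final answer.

For any m, n >= 1, by the triangle inequality:
|a_m - a_n| = |4/m - 4/n| <= 4*1/m + 4*1/n <= 8/min(m,n).
So g(n) = 8/n bounds the Cauchy difference. Since g(n) -> 0, (a_n) is Cauchy.
Now solve g(N) < 9/100: 8/N < 9/100 <=> N > 8 / (9/100) = 800/9.
The smallest integer strictly greater than 800/9 is N = 89.
Check: g(89) = 8/89 = 8/89 < 9/100; g(88) = 1/11 >= 9/100. So N = 89.

89


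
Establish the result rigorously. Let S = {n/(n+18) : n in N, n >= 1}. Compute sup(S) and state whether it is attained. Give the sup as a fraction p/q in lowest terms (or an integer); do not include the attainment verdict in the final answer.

Analysis:
- Values: 1/19, 1/10, 1/7, 2/11, ... strictly increasing.
- Minimum is 1/19 (n=1); inf = 1/19 (attained).
- n/(n+18) = 1 - 18/(n+18) -> 1 from below as n -> infinity, and never equals 1.
- So sup = 1 (not attained).
Conclusion: sup(S) = 1, not attained in S.

1


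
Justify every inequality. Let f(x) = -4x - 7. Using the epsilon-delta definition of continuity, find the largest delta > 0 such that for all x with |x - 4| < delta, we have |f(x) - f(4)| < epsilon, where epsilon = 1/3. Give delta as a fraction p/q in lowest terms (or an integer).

We compute f(4) = -4*(4) - 7 = -23.
|f(x) - f(4)| = |-4x - 7 - (-23)| = |-4(x - 4)| = 4|x - 4|.
We need 4|x - 4| < 1/3, i.e. |x - 4| < 1/3 / 4 = 1/12.
So any delta <= 1/12 works. Conversely, if delta > 1/12, then x = 4 + 1/12 satisfies |x - 4| = 1/12 < delta but |f(x) - f(4)| = 4 * 1/12 = 1/3, which is not < 1/3; so no larger delta works.
Hence the largest such delta is 1/12.

1/12


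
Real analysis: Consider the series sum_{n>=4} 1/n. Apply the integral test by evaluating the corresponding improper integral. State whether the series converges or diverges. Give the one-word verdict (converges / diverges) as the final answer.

Let f(x) = 1/x. Then f is positive, continuous, and decreasing on [4, infinity), so the integral test applies.
Compute the improper integral int_{4}^infinity f(x) dx:
  antiderivative F(x) = log(x).
  As x -> infinity, log(x) -> infinity.
  So int = infinity - log(4) = infinity. By the integral test, the series diverges.

diverges


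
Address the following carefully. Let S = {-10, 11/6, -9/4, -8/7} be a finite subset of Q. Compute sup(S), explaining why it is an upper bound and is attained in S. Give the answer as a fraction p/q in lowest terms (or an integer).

S is finite, so sup(S) = max(S).
Sorted decreasing:
11/6, -8/7, -9/4, -10
The extremum is 11/6.
For every x in S, x <= 11/6. And 11/6 is in S, so it is attained.
Therefore sup(S) = 11/6.

11/6


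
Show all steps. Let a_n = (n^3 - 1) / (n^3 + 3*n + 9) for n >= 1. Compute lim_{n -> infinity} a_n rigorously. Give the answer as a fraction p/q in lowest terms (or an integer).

Divide numerator and denominator by n^3, the highest power:
numerator / n^3 = 1 - 1/n^3
denominator / n^3 = 1 + 3/n^2 + 9/n^3
As n -> infinity, all terms of the form c/n^k (k >= 1) tend to 0.
So numerator / n^3 -> 1 and denominator / n^3 -> 1.
Therefore lim a_n = 1.

1


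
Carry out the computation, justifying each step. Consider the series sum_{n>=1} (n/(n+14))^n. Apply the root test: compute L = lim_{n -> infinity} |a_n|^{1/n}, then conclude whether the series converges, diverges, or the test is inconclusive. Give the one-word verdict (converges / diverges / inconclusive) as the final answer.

Let a_n denote the general term. Form |a_n|^(1/n) and simplify:
|a_n|^(1/n) = n/(n + 14)
Take the limit as n -> infinity: L = 1.
Since L = 1, the root test is inconclusive. (In fact a_n = (n/(n+14))^n -> e^(-14) != 0, so the nth-term test shows divergence; but the root test itself gives no conclusion.)

inconclusive


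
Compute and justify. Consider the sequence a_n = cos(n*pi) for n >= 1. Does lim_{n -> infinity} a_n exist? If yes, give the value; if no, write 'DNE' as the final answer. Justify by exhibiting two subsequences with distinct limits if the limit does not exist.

Examine the behaviour of a_n along subsequences.
cos(n*pi) = (-1)^n, so a_n = (-1)^n. a_{2k} = 1 -> 1. a_{2k+1} = -1 -> -1.
Since these two subsequential limits are 1 and -1, distinct, the full sequence cannot converge (a convergent sequence has all subsequences tending to the same limit). So lim a_n does not exist.

DNE


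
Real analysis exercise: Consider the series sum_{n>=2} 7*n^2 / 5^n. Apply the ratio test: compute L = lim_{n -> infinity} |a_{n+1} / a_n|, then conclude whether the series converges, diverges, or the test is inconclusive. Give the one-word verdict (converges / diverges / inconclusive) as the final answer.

Let a_n denote the general term. Form the ratio a_{n+1}/a_n and simplify:
a_{n+1}/a_n = (n + 1)^2/(5*n^2)
Take the limit as n -> infinity: L = 1/5.
Since L = 1/5 < 1, the ratio test implies the series converges.

converges


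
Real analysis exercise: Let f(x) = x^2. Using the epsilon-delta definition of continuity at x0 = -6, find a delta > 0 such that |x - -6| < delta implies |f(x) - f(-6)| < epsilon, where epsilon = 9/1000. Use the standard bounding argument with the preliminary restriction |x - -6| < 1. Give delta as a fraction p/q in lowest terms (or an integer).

Factor: |x^2 - (-6)^2| = |x - -6| * |x + -6|.
Impose |x - -6| < 1 first. Then |x + -6| = |(x - -6) + 2*(-6)| <= |x - -6| + 2*|-6| < 1 + 12 = 13.
So |x^2 - (-6)^2| < delta * 13.
We need delta * 13 <= 9/1000, i.e. delta <= 9/1000/13 = 9/13000.
Since 9/13000 < 1, this is tighter than 1; take delta = 9/13000.
So delta = 9/13000 works.

9/13000


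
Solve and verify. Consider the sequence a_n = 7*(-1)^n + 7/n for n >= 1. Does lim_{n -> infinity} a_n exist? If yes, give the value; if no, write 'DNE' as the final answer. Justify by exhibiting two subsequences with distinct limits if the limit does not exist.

Examine the behaviour of a_n along subsequences.
a_{2k} = 7 + 7/(2k) -> 7. a_{2k+1} = -7 + 7/(2k+1) -> -7.
Since these two subsequential limits are 7 and -7, distinct, the full sequence cannot converge (a convergent sequence has all subsequences tending to the same limit). So lim a_n does not exist.

DNE


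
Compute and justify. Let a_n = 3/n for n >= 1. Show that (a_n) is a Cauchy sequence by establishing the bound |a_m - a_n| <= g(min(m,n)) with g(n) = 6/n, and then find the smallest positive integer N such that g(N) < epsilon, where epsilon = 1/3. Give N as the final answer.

For any m, n >= 1, by the triangle inequality:
|a_m - a_n| = |3/m - 3/n| <= 3*1/m + 3*1/n <= 6/min(m,n).
So g(n) = 6/n bounds the Cauchy difference. Since g(n) -> 0, (a_n) is Cauchy.
Now solve g(N) < 1/3: 6/N < 1/3 <=> N > 6 / (1/3) = 18.
The smallest integer strictly greater than 18 is N = 19.
Check: g(19) = 6/19 = 6/19 < 1/3; g(18) = 1/3 >= 1/3. So N = 19.

19


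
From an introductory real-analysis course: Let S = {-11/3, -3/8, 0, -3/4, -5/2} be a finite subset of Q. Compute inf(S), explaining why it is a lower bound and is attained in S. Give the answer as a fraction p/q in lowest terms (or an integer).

S is finite, so inf(S) = min(S).
Sorted increasing:
-11/3, -5/2, -3/4, -3/8, 0
The extremum is -11/3.
For every x in S, x >= -11/3. And -11/3 is in S, so it is attained.
Therefore inf(S) = -11/3.

-11/3


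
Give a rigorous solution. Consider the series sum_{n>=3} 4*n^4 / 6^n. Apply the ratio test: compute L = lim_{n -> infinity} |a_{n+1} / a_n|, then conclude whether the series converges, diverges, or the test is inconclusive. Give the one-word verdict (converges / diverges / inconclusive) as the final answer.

Let a_n denote the general term. Form the ratio a_{n+1}/a_n and simplify:
a_{n+1}/a_n = (n + 1)^4/(6*n^4)
Take the limit as n -> infinity: L = 1/6.
Since L = 1/6 < 1, the ratio test implies the series converges.

converges


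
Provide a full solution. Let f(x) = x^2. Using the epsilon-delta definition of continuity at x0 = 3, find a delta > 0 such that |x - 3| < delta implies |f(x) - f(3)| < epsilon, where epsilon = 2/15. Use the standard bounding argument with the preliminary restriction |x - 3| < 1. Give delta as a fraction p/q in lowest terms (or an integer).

Factor: |x^2 - (3)^2| = |x - 3| * |x + 3|.
Impose |x - 3| < 1 first. Then |x + 3| = |(x - 3) + 2*(3)| <= |x - 3| + 2*|3| < 1 + 6 = 7.
So |x^2 - (3)^2| < delta * 7.
We need delta * 7 <= 2/15, i.e. delta <= 2/15/7 = 2/105.
Since 2/105 < 1, this is tighter than 1; take delta = 2/105.
So delta = 2/105 works.

2/105


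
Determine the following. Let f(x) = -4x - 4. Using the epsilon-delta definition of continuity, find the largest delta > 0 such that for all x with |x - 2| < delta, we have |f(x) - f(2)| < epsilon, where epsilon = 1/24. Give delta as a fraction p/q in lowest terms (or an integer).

We compute f(2) = -4*(2) - 4 = -12.
|f(x) - f(2)| = |-4x - 4 - (-12)| = |-4(x - 2)| = 4|x - 2|.
We need 4|x - 2| < 1/24, i.e. |x - 2| < 1/24 / 4 = 1/96.
So any delta <= 1/96 works. Conversely, if delta > 1/96, then x = 2 + 1/96 satisfies |x - 2| = 1/96 < delta but |f(x) - f(2)| = 4 * 1/96 = 1/24, which is not < 1/24; so no larger delta works.
Hence the largest such delta is 1/96.

1/96


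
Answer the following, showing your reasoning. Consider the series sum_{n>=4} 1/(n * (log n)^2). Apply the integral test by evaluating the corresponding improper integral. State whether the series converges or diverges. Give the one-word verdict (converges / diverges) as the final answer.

Let f(x) = 1/(x*log(x)^2). Then f is positive, continuous, and decreasing on [4, infinity), so the integral test applies.
Compute the improper integral int_{4}^infinity f(x) dx:
  antiderivative F(x) = -1/log(x).
  F(x) -> 0 as x -> infinity.  int = 0 - F(4) = 1/log(4) < infinity. By the integral test, the series converges.

converges


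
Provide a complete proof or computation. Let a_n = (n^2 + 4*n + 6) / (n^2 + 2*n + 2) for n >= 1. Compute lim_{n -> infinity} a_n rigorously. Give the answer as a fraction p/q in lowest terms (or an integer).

Divide numerator and denominator by n^2, the highest power:
numerator / n^2 = 1 + 4/n + 6/n^2
denominator / n^2 = 1 + 2/n + 2/n^2
As n -> infinity, all terms of the form c/n^k (k >= 1) tend to 0.
So numerator / n^2 -> 1 and denominator / n^2 -> 1.
Therefore lim a_n = 1.

1


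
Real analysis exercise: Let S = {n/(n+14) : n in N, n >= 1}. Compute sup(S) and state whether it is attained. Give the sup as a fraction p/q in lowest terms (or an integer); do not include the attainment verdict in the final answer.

Analysis:
- Values: 1/15, 1/8, 3/17, 2/9, ... strictly increasing.
- Minimum is 1/15 (n=1); inf = 1/15 (attained).
- n/(n+14) = 1 - 14/(n+14) -> 1 from below as n -> infinity, and never equals 1.
- So sup = 1 (not attained).
Conclusion: sup(S) = 1, not attained in S.

1


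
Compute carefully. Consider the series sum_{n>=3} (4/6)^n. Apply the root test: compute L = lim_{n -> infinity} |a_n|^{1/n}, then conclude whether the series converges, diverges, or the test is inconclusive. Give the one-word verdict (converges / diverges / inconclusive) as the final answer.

Let a_n denote the general term. Form |a_n|^(1/n) and simplify:
|a_n|^(1/n) = 2/3
Take the limit as n -> infinity: L = 2/3.
Since L = 2/3 < 1, the root test implies convergence.

converges


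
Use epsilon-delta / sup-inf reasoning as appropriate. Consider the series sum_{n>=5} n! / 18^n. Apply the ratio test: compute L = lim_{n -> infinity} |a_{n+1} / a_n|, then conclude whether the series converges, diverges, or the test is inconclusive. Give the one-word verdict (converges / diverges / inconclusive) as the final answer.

Let a_n denote the general term. Form the ratio a_{n+1}/a_n and simplify:
a_{n+1}/a_n = n/18 + 1/18
Take the limit as n -> infinity: L = infinity.
Since L = infinity > 1 (or L = infinity), the ratio test implies the series diverges.

diverges


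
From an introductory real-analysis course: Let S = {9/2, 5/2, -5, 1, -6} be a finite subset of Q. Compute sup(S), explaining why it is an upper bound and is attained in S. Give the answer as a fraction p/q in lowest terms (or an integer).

S is finite, so sup(S) = max(S).
Sorted decreasing:
9/2, 5/2, 1, -5, -6
The extremum is 9/2.
For every x in S, x <= 9/2. And 9/2 is in S, so it is attained.
Therefore sup(S) = 9/2.

9/2


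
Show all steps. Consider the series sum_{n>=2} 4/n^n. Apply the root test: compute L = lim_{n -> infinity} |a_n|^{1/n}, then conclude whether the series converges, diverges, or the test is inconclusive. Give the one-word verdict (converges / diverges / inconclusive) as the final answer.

Let a_n denote the general term. Form |a_n|^(1/n) and simplify:
|a_n|^(1/n) = 2^(2/n)/n
Take the limit as n -> infinity: L = 0.
Since L = 0 < 1, the root test implies convergence.

converges
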